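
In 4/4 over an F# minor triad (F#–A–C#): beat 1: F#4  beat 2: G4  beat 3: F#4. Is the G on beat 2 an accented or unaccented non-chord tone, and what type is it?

The harmony at that moment is F# minor triad (F#, A, C#); G4 is not a chord tone.
It is approached by step up from F#4 and left by step down to F#4.
Step away and step back to the same note — a neighbor tone (upper neighbor).
It falls on a weak beat, so it is unaccented.

Unaccented neighbor tone.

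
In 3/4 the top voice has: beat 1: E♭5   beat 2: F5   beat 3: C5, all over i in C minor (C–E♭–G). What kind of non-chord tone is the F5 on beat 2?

The harmony at that moment is C minor triad (C, E♭, G); F5 is not a chord tone.
It is approached by step up from E♭5 and left by leap down to C5.
Step in, leap out, on a weak beat — an escape tone.

Escape tone.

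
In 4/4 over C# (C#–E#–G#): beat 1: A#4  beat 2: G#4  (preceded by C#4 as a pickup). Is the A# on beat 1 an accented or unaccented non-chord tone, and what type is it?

The harmony at that moment is C# major triad (C#, E#, G#); A#4 is not a chord tone.
It is approached by leap up from C#4 and left by step down to G#4.
Leap in, step out — an appoggiatura.
It falls on the downbeat, so it is accented.

Accented appoggiatura.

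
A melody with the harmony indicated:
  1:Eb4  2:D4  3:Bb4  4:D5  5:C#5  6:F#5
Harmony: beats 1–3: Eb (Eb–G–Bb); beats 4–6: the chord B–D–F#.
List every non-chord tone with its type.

D4 (beat 2) — escape tone; C#5 (beat 5) — escape tone.

The harmony at that moment is Eb major triad (Eb, G, Bb); D4 is not a chord tone.
It is approached by step down from Eb4 and left by leap up to Bb4.
Step in, leap out — an escape tone.
The harmony at that moment is B minor triad (B, D, F#); C#5 is not a chord tone.
It is approached by step down from D5 and left by leap up to F#5.
Step in, leap out — an escape tone.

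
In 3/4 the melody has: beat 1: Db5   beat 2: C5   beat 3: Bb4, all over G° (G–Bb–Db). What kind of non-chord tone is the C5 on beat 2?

Passing tone.

The harmony at that moment is G diminished triad (G, Bb, Db); C5 is not a chord tone.
It is approached by step down from Db5 and left by step down to Bb4.
Step in, step out in the same direction — a passing tone.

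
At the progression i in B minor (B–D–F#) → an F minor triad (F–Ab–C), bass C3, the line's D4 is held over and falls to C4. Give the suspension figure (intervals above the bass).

9–8 suspension.

At the second chord the bass is C3. The suspended D4 lies a ninth above the bass; after resolving down by step to C4, the interval above the bass becomes an octave.
Suspension figures are named by those two intervals: 9–8.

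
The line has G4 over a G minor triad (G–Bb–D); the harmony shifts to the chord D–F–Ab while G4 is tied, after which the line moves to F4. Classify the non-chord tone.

The harmony at that moment is D diminished triad (D, F, Ab); G4 is not a chord tone.
It is held over (the same pitch as the preceding G4) and left by step down to F4.
Held over from the previous chord and resolving down by step — a suspension.

G4 is a suspension.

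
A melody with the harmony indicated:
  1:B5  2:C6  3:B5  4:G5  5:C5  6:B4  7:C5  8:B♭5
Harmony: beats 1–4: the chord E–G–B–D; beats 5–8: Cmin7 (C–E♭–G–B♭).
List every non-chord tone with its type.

C6 (beat 2) — neighbor tone; B4 (beat 6) — neighbor tone.

The harmony at that moment is E minor seventh chord (E, G, B, D); C6 is not a chord tone.
It is approached by step up from B5 and left by step down to B5.
Step away and step back to the same note — a neighbor tone (upper neighbor).
The harmony at that moment is C minor seventh chord (C, E♭, G, B♭); B4 is not a chord tone.
It is approached by step down from C5 and left by step up to C5.
Step away and step back to the same note — a neighbor tone (lower neighbor).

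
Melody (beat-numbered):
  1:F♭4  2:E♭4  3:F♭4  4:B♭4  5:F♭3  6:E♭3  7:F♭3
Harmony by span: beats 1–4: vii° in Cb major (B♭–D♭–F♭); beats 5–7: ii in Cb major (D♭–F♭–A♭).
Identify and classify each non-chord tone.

E♭4 (beat 2) — neighbor tone; E♭3 (beat 6) — neighbor tone.

The harmony at that moment is B♭ diminished triad (B♭, D♭, F♭); E♭4 is not a chord tone.
It is approached by step down from F♭4 and left by step up to F♭4.
Step away and step back to the same note — a neighbor tone (lower neighbor).
The harmony at that moment is D♭ minor triad (D♭, F♭, A♭); E♭3 is not a chord tone.
It is approached by step down from F♭3 and left by step up to F♭3.
Step away and step back to the same note — a neighbor tone (lower neighbor).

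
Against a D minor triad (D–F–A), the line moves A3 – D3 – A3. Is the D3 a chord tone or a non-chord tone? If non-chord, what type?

D minor triad contains D, F, A; D is the root, so it is a chord tone.

Chord tone (the root of D minor triad).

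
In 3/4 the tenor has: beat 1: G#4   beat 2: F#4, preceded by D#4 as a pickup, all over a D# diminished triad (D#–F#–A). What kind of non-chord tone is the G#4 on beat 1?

The harmony at that moment is D# diminished triad (D#, F#, A); G#4 is not a chord tone.
It is approached by leap up from D#4 and left by step down to F#4.
Leap in, step out, metrically accented — an appoggiatura.

Appoggiatura.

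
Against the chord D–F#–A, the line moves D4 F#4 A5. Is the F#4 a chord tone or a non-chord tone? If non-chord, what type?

D major triad contains D, F#, A; F# is the third, so it is a chord tone.

Chord tone (the third of D major triad).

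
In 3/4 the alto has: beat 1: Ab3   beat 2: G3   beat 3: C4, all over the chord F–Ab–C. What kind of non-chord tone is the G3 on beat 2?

The harmony at that moment is F minor triad (F, Ab, C); G3 is not a chord tone.
It is approached by step down from Ab3 and left by leap up to C4.
Step in, leap out, on a weak beat — an escape tone.

Escape tone.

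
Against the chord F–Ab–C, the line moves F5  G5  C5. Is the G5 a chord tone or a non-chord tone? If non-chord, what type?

The harmony at that moment is F minor triad (F, Ab, C); G5 is not a chord tone.
It is approached by step up from F5 and left by leap down to C5.
Step in, leap out — an escape tone.

Non-chord tone — an escape tone.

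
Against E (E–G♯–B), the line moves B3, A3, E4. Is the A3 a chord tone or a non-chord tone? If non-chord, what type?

The harmony at that moment is E major triad (E, G♯, B); A3 is not a chord tone.
It is approached by step down from B3 and left by leap up to E4.
Step in, leap out — an escape tone.

Non-chord tone — an escape tone.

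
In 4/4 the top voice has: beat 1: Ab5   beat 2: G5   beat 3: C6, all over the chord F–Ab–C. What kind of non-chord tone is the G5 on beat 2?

Escape tone.

The harmony at that moment is F minor triad (F, Ab, C); G5 is not a chord tone.
It is approached by step down from Ab5 and left by leap up to C6.
Step in, leap out, on a weak beat — an escape tone.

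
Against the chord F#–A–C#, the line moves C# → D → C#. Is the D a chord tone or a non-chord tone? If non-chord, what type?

Non-chord tone — a neighbor tone.

The harmony at that moment is F# minor triad (F#, A, C#); D is not a chord tone.
It is approached by step up from C# and left by step down to C#.
Step away and step back to the same note — a neighbor tone (upper neighbor).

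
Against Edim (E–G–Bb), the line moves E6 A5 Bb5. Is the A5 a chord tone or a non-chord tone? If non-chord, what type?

Non-chord tone — an appoggiatura.

The harmony at that moment is E diminished triad (E, G, Bb); A5 is not a chord tone.
It is approached by leap down from E6 and left by step up to Bb5.
Leap in, step out — an appoggiatura.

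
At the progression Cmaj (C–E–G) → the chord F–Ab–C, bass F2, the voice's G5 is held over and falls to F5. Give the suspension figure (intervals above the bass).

At the second chord the bass is F2. The suspended G5 lies a ninth above the bass; after resolving down by step to F5, the interval above the bass becomes an octave.
Suspension figures are named by those two intervals: 9–8.

9–8 suspension.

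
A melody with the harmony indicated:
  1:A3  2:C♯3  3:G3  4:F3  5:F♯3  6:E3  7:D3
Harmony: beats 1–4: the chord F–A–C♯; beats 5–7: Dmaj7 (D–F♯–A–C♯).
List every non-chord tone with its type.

G3 (beat 3) — appoggiatura; E3 (beat 6) — passing tone.

The harmony at that moment is F augmented triad (F, A, C♯); G3 is not a chord tone.
It is approached by leap up from C♯3 and left by step down to F3.
Leap in, step out — an appoggiatura.
The harmony at that moment is D major seventh chord (D, F♯, A, C♯); E3 is not a chord tone.
It is approached by step down from F♯3 and left by step down to D3.
Step in, step out in the same direction — a passing tone.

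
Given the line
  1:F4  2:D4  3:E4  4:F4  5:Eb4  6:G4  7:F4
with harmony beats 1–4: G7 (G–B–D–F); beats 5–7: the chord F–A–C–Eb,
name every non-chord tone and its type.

The harmony at that moment is G dominant seventh chord (G, B, D, F); E4 is not a chord tone.
It is approached by step up from D4 and left by step up to F4.
Step in, step out in the same direction — a passing tone.
The harmony at that moment is F dominant seventh chord (F, A, C, Eb); G4 is not a chord tone.
It is approached by leap up from Eb4 and left by step down to F4.
Leap in, step out — an appoggiatura.

E4 (beat 3) — passing tone; G4 (beat 6) — appoggiatura.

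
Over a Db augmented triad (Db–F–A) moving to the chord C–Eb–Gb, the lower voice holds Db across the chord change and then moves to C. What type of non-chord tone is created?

The harmony at that moment is C diminished triad (C, Eb, Gb); Db is not a chord tone.
It is held over (the same pitch as the preceding Db) and left by step down to C.
Held over from the previous chord and resolving down by step — a suspension.

Db is a suspension.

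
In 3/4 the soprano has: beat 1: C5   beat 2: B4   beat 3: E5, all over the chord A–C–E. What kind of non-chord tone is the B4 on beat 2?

Escape tone.

The harmony at that moment is A minor triad (A, C, E); B4 is not a chord tone.
It is approached by step down from C5 and left by leap up to E5.
Step in, leap out, on a weak beat — an escape tone.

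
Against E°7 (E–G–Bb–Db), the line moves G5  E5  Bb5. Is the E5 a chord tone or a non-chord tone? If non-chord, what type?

E diminished seventh chord contains E, G, Bb, Db; E is the root, so it is a chord tone.

Chord tone (the root of E diminished seventh chord).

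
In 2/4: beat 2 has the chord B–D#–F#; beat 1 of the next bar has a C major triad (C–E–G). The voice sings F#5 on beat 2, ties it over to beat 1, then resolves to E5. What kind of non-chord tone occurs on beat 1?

The harmony at that moment is C major triad (C, E, G); F#5 is not a chord tone.
It is held over (the same pitch as the preceding F#5) and left by step down to E5.
Held over from the previous chord and resolving down by step — a suspension.

Suspension.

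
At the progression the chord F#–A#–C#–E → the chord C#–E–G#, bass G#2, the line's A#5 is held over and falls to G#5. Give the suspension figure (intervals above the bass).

At the second chord the bass is G#2. The suspended A#5 lies a ninth above the bass; after resolving down by step to G#5, the interval above the bass becomes an octave.
Suspension figures are named by those two intervals: 9–8.

9–8 suspension.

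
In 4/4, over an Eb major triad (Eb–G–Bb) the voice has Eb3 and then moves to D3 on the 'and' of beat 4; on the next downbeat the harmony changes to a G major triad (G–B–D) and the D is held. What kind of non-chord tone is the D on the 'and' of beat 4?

The harmony at that moment is Eb major triad (Eb, G, Bb); D3 is not a chord tone.
It is approached by step down from Eb3 and then sustained as the same pitch into the next harmony.
Arriving early and becoming a chord tone when the harmony changes — an anticipation.

Anticipation.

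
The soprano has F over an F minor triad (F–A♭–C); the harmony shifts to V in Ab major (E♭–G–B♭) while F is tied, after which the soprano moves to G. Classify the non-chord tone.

F is a retardation.

The harmony at that moment is E♭ major triad (E♭, G, B♭); F is not a chord tone.
It is held over (the same pitch as the preceding F) and left by step up to G.
Held over from the previous chord and resolving up by step — a retardation.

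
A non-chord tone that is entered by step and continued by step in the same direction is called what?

Passing tone.

Approach: by step. Departure: by step, continuing in the same direction.
Stepwise on both sides with no change of direction means the note fills in the space between two different chord tones — a passing tone. (Had it turned back to its starting note it would be a neighbor tone instead.)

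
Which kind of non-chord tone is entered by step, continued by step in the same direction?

Approach: by step. Departure: by step, continuing in the same direction.
Stepwise on both sides with no change of direction means the note fills in the space between two different chord tones — a passing tone. (Had it turned back to its starting note it would be a neighbor tone instead.)

Passing tone.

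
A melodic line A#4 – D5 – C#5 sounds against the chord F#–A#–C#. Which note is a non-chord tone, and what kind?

D5 is an appoggiatura.

The harmony at that moment is F# major triad (F#, A#, C#); D5 is not a chord tone.
It is approached by leap up from A#4 and left by step down to C#5.
Leap in, step out — an appoggiatura.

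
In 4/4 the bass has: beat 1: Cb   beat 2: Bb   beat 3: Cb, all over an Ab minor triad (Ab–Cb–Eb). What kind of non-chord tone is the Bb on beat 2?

Lower neighbor tone.

The harmony at that moment is Ab minor triad (Ab, Cb, Eb); Bb is not a chord tone.
It is approached by step down from Cb and left by step up to Cb.
Step away and step back to the same note — a neighbor tone (lower neighbor).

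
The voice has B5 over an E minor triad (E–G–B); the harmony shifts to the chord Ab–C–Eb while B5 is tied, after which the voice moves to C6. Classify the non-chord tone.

The harmony at that moment is Ab major triad (Ab, C, Eb); B5 is not a chord tone.
It is held over (the same pitch as the preceding B5) and left by step up to C6.
Held over from the previous chord and resolving up by step — a retardation.

B5 is a retardation.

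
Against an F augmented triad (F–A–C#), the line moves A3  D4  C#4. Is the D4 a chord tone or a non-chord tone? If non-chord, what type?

The harmony at that moment is F augmented triad (F, A, C#); D4 is not a chord tone.
It is approached by leap up from A3 and left by step down to C#4.
Leap in, step out — an appoggiatura.

Non-chord tone — an appoggiatura.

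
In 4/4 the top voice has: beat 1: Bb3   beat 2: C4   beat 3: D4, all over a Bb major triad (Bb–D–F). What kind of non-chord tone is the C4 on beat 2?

The harmony at that moment is Bb major triad (Bb, D, F); C4 is not a chord tone.
It is approached by step up from Bb3 and left by step up to D4.
Step in, step out in the same direction — a passing tone.

Passing tone.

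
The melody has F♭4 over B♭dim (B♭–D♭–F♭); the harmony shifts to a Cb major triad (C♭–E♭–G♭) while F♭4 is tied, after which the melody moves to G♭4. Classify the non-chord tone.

The harmony at that moment is C♭ major triad (C♭, E♭, G♭); F♭4 is not a chord tone.
It is held over (the same pitch as the preceding F♭4) and left by step up to G♭4.
Held over from the previous chord and resolving up by step — a retardation.

F♭4 is a retardation.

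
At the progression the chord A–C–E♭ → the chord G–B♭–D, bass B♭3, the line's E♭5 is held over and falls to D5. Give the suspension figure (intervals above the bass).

4–3 suspension.

At the second chord the bass is B♭3. The suspended E♭5 lies a fourth above the bass; after resolving down by step to D5, the interval above the bass becomes a third.
Suspension figures are named by those two intervals: 4–3.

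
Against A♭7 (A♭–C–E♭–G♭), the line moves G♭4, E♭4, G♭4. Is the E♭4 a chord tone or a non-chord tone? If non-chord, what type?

Ab dominant seventh chord contains A♭, C, E♭, G♭; E♭ is the fifth, so it is a chord tone.

Chord tone (the fifth of Ab dominant seventh chord).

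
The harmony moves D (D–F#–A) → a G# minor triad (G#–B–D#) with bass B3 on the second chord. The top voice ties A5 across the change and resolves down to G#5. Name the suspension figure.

7–6 suspension.

At the second chord the bass is B3. The suspended A5 lies a seventh above the bass; after resolving down by step to G#5, the interval above the bass becomes a sixth.
Suspension figures are named by those two intervals: 7–6.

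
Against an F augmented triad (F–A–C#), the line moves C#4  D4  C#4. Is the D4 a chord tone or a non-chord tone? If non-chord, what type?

Non-chord tone — a neighbor tone.

The harmony at that moment is F augmented triad (F, A, C#); D4 is not a chord tone.
It is approached by step up from C#4 and left by step down to C#4.
Step away and step back to the same note — a neighbor tone (upper neighbor).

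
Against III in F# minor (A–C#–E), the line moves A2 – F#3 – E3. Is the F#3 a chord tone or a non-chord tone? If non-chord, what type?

The harmony at that moment is A major triad (A, C#, E); F#3 is not a chord tone.
It is approached by leap up from A2 and left by step down to E3.
Leap in, step out — an appoggiatura.

Non-chord tone — an appoggiatura.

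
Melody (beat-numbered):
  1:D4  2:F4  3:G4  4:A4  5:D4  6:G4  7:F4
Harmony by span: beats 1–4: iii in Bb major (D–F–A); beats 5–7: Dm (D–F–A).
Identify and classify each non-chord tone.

The harmony at that moment is D minor triad (D, F, A); G4 is not a chord tone.
It is approached by step up from F4 and left by step up to A4.
Step in, step out in the same direction — a passing tone.
The harmony at that moment is D minor triad (D, F, A); G4 is not a chord tone.
It is approached by leap up from D4 and left by step down to F4.
Leap in, step out — an appoggiatura.

G4 (beat 3) — passing tone; G4 (beat 6) — appoggiatura.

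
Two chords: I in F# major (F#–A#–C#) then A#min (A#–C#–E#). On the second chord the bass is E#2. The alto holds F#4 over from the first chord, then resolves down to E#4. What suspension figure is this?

At the second chord the bass is E#2. The suspended F#4 lies a ninth above the bass; after resolving down by step to E#4, the interval above the bass becomes an octave.
Suspension figures are named by those two intervals: 9–8.

9–8 suspension.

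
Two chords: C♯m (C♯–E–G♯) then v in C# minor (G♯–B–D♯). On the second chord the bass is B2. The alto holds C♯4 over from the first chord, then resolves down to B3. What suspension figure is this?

At the second chord the bass is B2. The suspended C♯4 lies a ninth above the bass; after resolving down by step to B3, the interval above the bass becomes an octave.
Suspension figures are named by those two intervals: 9–8.

9–8 suspension.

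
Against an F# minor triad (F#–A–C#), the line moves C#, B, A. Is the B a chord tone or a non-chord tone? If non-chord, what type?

The harmony at that moment is F# minor triad (F#, A, C#); B is not a chord tone.
It is approached by step down from C# and left by step down to A.
Step in, step out in the same direction — a passing tone.

Non-chord tone — a passing tone.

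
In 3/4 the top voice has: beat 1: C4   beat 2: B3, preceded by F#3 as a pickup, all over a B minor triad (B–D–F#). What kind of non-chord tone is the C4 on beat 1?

The harmony at that moment is B minor triad (B, D, F#); C4 is not a chord tone.
It is approached by leap up from F#3 and left by step down to B3.
Leap in, step out, metrically accented — an appoggiatura.

Appoggiatura.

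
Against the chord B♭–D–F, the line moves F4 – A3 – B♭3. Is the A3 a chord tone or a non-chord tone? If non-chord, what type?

The harmony at that moment is B♭ major triad (B♭, D, F); A3 is not a chord tone.
It is approached by leap down from F4 and left by step up to B♭3.
Leap in, step out — an appoggiatura.

Non-chord tone — an appoggiatura.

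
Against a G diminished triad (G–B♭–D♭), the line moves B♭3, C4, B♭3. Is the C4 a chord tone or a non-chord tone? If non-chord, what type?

The harmony at that moment is G diminished triad (G, B♭, D♭); C4 is not a chord tone.
It is approached by step up from B♭3 and left by step down to B♭3.
Step away and step back to the same note — a neighbor tone (upper neighbor).

Non-chord tone — a neighbor tone.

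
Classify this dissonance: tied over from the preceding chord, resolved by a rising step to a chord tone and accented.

Approach: by preparation — the pitch is first a chord tone, then held (tied or repeated) while the harmony changes under it. Departure: up by step. Metric position: strong.
A prepared dissonance that resolves upward by step — a retardation. (The same figure resolving downward would be a suspension.)

Retardation.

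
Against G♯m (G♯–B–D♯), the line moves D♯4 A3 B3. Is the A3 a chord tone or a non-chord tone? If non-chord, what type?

The harmony at that moment is G♯ minor triad (G♯, B, D♯); A3 is not a chord tone.
It is approached by leap down from D♯4 and left by step up to B3.
Leap in, step out — an appoggiatura.

Non-chord tone — an appoggiatura.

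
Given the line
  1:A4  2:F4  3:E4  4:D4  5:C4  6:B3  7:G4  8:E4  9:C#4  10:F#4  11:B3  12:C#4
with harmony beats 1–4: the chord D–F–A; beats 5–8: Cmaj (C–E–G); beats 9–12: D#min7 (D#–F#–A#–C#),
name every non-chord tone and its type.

The harmony at that moment is D minor triad (D, F, A); E4 is not a chord tone.
It is approached by step down from F4 and left by step down to D4.
Step in, step out in the same direction — a passing tone.
The harmony at that moment is C major triad (C, E, G); B3 is not a chord tone.
It is approached by step down from C4 and left by leap up to G4.
Step in, leap out — an escape tone.
The harmony at that moment is D# minor seventh chord (D#, F#, A#, C#); B3 is not a chord tone.
It is approached by leap down from F#4 and left by step up to C#4.
Leap in, step out — an appoggiatura.

E4 (beat 3) — passing tone; B3 (beat 6) — escape tone; B3 (beat 11) — appoggiatura.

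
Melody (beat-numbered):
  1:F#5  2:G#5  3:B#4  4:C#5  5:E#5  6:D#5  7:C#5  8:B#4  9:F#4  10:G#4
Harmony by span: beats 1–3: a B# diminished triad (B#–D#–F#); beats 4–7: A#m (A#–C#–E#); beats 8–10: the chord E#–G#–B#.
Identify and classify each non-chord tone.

G#5 (beat 2) — escape tone; D#5 (beat 6) — passing tone; F#4 (beat 9) — appoggiatura.

The harmony at that moment is B# diminished triad (B#, D#, F#); G#5 is not a chord tone.
It is approached by step up from F#5 and left by leap down to B#4.
Step in, leap out — an escape tone.
The harmony at that moment is A# minor triad (A#, C#, E#); D#5 is not a chord tone.
It is approached by step down from E#5 and left by step down to C#5.
Step in, step out in the same direction — a passing tone.
The harmony at that moment is E# minor triad (E#, G#, B#); F#4 is not a chord tone.
It is approached by leap down from B#4 and left by step up to G#4.
Leap in, step out — an appoggiatura.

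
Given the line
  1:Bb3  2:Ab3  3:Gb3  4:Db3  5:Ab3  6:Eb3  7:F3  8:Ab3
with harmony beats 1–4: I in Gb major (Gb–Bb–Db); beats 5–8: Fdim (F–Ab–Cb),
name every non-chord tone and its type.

The harmony at that moment is Gb major triad (Gb, Bb, Db); Ab3 is not a chord tone.
It is approached by step down from Bb3 and left by step down to Gb3.
Step in, step out in the same direction — a passing tone.
The harmony at that moment is F diminished triad (F, Ab, Cb); Eb3 is not a chord tone.
It is approached by leap down from Ab3 and left by step up to F3.
Leap in, step out — an appoggiatura.

Ab3 (beat 2) — passing tone; Eb3 (beat 6) — appoggiatura.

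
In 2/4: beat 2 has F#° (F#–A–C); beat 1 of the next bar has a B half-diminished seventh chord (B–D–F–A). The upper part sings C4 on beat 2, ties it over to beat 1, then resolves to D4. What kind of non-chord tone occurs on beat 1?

Retardation.

The harmony at that moment is B half-diminished seventh chord (B, D, F, A); C4 is not a chord tone.
It is held over (the same pitch as the preceding C4) and left by step up to D4.
Held over from the previous chord and resolving up by step — a retardation.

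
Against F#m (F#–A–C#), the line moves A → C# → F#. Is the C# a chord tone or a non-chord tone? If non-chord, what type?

F# minor triad contains F#, A, C#; C# is the fifth, so it is a chord tone.

Chord tone (the fifth of F# minor triad).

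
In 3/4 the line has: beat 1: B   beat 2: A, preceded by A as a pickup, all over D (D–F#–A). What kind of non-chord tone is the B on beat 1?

The harmony at that moment is D major triad (D, F#, A); B is not a chord tone.
It is approached by step up from A and left by step down to A.
Step away and step back to the same note — a neighbor tone (upper neighbor).

Upper neighbor tone.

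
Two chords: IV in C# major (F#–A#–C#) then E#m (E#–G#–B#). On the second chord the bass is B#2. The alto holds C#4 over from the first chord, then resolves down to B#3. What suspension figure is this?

9–8 suspension.

At the second chord the bass is B#2. The suspended C#4 lies a ninth above the bass; after resolving down by step to B#3, the interval above the bass becomes an octave.
Suspension figures are named by those two intervals: 9–8.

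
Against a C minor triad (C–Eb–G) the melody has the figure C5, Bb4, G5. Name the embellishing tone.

Bb4 is an escape tone.

The harmony at that moment is C minor triad (C, Eb, G); Bb4 is not a chord tone.
It is approached by step down from C5 and left by leap up to G5.
Step in, leap out — an escape tone.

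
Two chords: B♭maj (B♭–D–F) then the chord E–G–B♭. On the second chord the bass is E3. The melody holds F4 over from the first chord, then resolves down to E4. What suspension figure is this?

9–8 suspension.

At the second chord the bass is E3. The suspended F4 lies a ninth above the bass; after resolving down by step to E4, the interval above the bass becomes an octave.
Suspension figures are named by those two intervals: 9–8.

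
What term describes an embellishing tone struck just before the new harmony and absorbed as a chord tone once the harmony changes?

Anticipation.

Approach: ahead of the chord change (typically by step), so it is dissonant against the current harmony. Departure: none — the same pitch is restated or held and is a chord tone of the new harmony.
Dissonant first, consonant once the harmony catches up: the note simply arrives early — an anticipation. (The reverse timing, consonant first and dissonant after the change, would be a suspension or retardation.)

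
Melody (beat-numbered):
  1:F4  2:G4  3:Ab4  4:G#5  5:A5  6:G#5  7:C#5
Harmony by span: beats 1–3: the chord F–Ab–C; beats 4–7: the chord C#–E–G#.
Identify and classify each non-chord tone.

The harmony at that moment is F minor triad (F, Ab, C); G4 is not a chord tone.
It is approached by step up from F4 and left by step up to Ab4.
Step in, step out in the same direction — a passing tone.
The harmony at that moment is C# minor triad (C#, E, G#); A5 is not a chord tone.
It is approached by step up from G#5 and left by step down to G#5.
Step away and step back to the same note — a neighbor tone (upper neighbor).

G4 (beat 2) — passing tone; A5 (beat 5) — neighbor tone.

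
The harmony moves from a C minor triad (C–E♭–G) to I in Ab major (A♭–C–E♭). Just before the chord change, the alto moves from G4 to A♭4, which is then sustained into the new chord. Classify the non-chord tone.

A♭4 is an anticipation.

The harmony at that moment is C minor triad (C, E♭, G); A♭4 is not a chord tone.
It is approached by step up from G4 and then sustained as the same pitch into the next harmony.
Arriving early and becoming a chord tone when the harmony changes — an anticipation.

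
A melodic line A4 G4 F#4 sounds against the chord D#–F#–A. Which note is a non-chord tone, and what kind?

The harmony at that moment is D# diminished triad (D#, F#, A); G4 is not a chord tone.
It is approached by step down from A4 and left by step down to F#4.
Step in, step out in the same direction — a passing tone.

G4 is a passing tone.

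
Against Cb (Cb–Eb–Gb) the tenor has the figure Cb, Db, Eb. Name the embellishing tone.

The harmony at that moment is Cb major triad (Cb, Eb, Gb); Db is not a chord tone.
It is approached by step up from Cb and left by step up to Eb.
Step in, step out in the same direction — a passing tone.

Db is a passing tone.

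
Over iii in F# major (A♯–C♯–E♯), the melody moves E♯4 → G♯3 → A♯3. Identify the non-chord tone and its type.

G♯3 is an appoggiatura.

The harmony at that moment is A♯ minor triad (A♯, C♯, E♯); G♯3 is not a chord tone.
It is approached by leap down from E♯4 and left by step up to A♯3.
Leap in, step out — an appoggiatura.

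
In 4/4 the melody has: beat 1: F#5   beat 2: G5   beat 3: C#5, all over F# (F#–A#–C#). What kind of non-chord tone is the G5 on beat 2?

Escape tone.

The harmony at that moment is F# major triad (F#, A#, C#); G5 is not a chord tone.
It is approached by step up from F#5 and left by leap down to C#5.
Step in, leap out, on a weak beat — an escape tone.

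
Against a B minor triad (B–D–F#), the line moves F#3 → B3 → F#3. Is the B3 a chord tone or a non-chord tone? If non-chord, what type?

Chord tone (the root of B minor triad).

B minor triad contains B, D, F#; B is the root, so it is a chord tone.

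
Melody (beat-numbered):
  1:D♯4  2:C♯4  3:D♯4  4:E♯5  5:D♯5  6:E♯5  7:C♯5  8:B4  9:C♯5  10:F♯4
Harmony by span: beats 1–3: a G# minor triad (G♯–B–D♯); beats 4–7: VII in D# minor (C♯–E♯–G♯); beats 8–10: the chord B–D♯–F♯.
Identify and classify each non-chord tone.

C♯4 (beat 2) — neighbor tone; D♯5 (beat 5) — neighbor tone; C♯5 (beat 9) — escape tone.

The harmony at that moment is G♯ minor triad (G♯, B, D♯); C♯4 is not a chord tone.
It is approached by step down from D♯4 and left by step up to D♯4.
Step away and step back to the same note — a neighbor tone (lower neighbor).
The harmony at that moment is C♯ major triad (C♯, E♯, G♯); D♯5 is not a chord tone.
It is approached by step down from E♯5 and left by step up to E♯5.
Step away and step back to the same note — a neighbor tone (lower neighbor).
The harmony at that moment is B major triad (B, D♯, F♯); C♯5 is not a chord tone.
It is approached by step up from B4 and left by leap down to F♯4.
Step in, leap out — an escape tone.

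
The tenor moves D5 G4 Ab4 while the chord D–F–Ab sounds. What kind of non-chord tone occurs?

G4 is an appoggiatura.

The harmony at that moment is D diminished triad (D, F, Ab); G4 is not a chord tone.
It is approached by leap down from D5 and left by step up to Ab4.
Leap in, step out — an appoggiatura.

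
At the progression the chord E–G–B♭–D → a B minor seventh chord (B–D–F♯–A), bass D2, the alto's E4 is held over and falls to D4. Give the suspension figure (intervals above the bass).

At the second chord the bass is D2. The suspended E4 lies a ninth above the bass; after resolving down by step to D4, the interval above the bass becomes an octave.
Suspension figures are named by those two intervals: 9–8.

9–8 suspension.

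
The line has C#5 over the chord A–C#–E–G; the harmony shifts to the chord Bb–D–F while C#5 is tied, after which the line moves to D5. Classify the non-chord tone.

C#5 is a retardation.

The harmony at that moment is Bb major triad (Bb, D, F); C#5 is not a chord tone.
It is held over (the same pitch as the preceding C#5) and left by step up to D5.
Held over from the previous chord and resolving up by step — a retardation.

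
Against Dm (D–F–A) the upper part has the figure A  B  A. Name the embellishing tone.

B is a neighbor tone.

The harmony at that moment is D minor triad (D, F, A); B is not a chord tone.
It is approached by step up from A and left by step down to A.
Step away and step back to the same note — a neighbor tone (upper neighbor).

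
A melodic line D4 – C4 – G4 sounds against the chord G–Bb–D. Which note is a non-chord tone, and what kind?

The harmony at that moment is G minor triad (G, Bb, D); C4 is not a chord tone.
It is approached by step down from D4 and left by leap up to G4.
Step in, leap out — an escape tone.

C4 is an escape tone.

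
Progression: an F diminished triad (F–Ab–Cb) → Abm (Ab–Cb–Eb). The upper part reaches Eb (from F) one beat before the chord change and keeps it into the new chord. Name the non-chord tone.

Eb is an anticipation.

The harmony at that moment is F diminished triad (F, Ab, Cb); Eb is not a chord tone.
It is approached by step down from F and then sustained as the same pitch into the next harmony.
Arriving early and becoming a chord tone when the harmony changes — an anticipation.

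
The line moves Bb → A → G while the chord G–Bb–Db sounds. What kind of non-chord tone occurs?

The harmony at that moment is G diminished triad (G, Bb, Db); A is not a chord tone.
It is approached by step down from Bb and left by step down to G.
Step in, step out in the same direction — a passing tone.

A is a passing tone.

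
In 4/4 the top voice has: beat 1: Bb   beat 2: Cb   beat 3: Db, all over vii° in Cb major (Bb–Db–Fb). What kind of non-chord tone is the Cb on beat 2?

The harmony at that moment is Bb diminished triad (Bb, Db, Fb); Cb is not a chord tone.
It is approached by step up from Bb and left by step up to Db.
Step in, step out in the same direction — a passing tone.

Passing tone.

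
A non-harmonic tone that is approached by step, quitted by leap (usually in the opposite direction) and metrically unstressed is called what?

Approach: by step. Departure: by leap. Metric position: weak.
Step in, leap out, from a weak position — an escape tone (échappée). (It is the mirror image of the appoggiatura, which leaps in and steps out on a strong beat.)

Escape tone.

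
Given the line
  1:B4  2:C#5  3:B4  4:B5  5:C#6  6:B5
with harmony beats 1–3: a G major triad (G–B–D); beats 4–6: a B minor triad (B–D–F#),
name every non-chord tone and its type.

C#5 (beat 2) — neighbor tone; C#6 (beat 5) — neighbor tone.

The harmony at that moment is G major triad (G, B, D); C#5 is not a chord tone.
It is approached by step up from B4 and left by step down to B4.
Step away and step back to the same note — a neighbor tone (upper neighbor).
The harmony at that moment is B minor triad (B, D, F#); C#6 is not a chord tone.
It is approached by step up from B5 and left by step down to B5.
Step away and step back to the same note — a neighbor tone (upper neighbor).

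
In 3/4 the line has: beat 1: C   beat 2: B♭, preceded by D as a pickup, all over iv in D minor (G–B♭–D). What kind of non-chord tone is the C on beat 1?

Passing tone.

The harmony at that moment is G minor triad (G, B♭, D); C is not a chord tone.
It is approached by step down from D and left by step down to B♭.
Step in, step out in the same direction — a passing tone.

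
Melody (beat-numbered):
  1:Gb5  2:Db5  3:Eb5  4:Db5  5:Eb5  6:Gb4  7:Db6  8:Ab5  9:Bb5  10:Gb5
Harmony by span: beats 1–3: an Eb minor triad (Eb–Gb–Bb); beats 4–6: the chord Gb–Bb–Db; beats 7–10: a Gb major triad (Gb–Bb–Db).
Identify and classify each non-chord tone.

Db5 (beat 2) — appoggiatura; Eb5 (beat 5) — escape tone; Ab5 (beat 8) — appoggiatura.

The harmony at that moment is Eb minor triad (Eb, Gb, Bb); Db5 is not a chord tone.
It is approached by leap down from Gb5 and left by step up to Eb5.
Leap in, step out — an appoggiatura.
The harmony at that moment is Gb major triad (Gb, Bb, Db); Eb5 is not a chord tone.
It is approached by step up from Db5 and left by leap down to Gb4.
Step in, leap out — an escape tone.
The harmony at that moment is Gb major triad (Gb, Bb, Db); Ab5 is not a chord tone.
It is approached by leap down from Db6 and left by step up to Bb5.
Leap in, step out — an appoggiatura.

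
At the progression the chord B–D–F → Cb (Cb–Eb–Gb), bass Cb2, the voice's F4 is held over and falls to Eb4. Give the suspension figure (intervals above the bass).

At the second chord the bass is Cb2. The suspended F4 lies a fourth above the bass; after resolving down by step to Eb4, the interval above the bass becomes a third.
Suspension figures are named by those two intervals: 4–3.

4–3 suspension.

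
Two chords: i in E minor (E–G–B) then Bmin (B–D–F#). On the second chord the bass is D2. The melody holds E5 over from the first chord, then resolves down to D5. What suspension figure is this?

At the second chord the bass is D2. The suspended E5 lies a ninth above the bass; after resolving down by step to D5, the interval above the bass becomes an octave.
Suspension figures are named by those two intervals: 9–8.

9–8 suspension.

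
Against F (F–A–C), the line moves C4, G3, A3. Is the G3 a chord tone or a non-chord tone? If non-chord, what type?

The harmony at that moment is F major triad (F, A, C); G3 is not a chord tone.
It is approached by leap down from C4 and left by step up to A3.
Leap in, step out — an appoggiatura.

Non-chord tone — an appoggiatura.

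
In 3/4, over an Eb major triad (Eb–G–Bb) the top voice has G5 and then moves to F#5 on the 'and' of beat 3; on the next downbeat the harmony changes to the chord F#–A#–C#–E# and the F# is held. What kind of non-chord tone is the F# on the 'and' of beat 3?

The harmony at that moment is Eb major triad (Eb, G, Bb); F#5 is not a chord tone.
It is approached by step down from G5 and then sustained as the same pitch into the next harmony.
Arriving early and becoming a chord tone when the harmony changes — an anticipation.

Anticipation.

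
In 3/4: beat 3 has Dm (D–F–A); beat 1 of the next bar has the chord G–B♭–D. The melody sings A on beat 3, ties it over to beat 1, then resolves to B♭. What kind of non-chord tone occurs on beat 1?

The harmony at that moment is G minor triad (G, B♭, D); A is not a chord tone.
It is held over (the same pitch as the preceding A) and left by step up to B♭.
Held over from the previous chord and resolving up by step — a retardation.

Retardation.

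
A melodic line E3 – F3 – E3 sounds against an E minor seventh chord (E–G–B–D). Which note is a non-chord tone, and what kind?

F3 is a neighbor tone.

The harmony at that moment is E minor seventh chord (E, G, B, D); F3 is not a chord tone.
It is approached by step up from E3 and left by step down to E3.
Step away and step back to the same note — a neighbor tone (upper neighbor).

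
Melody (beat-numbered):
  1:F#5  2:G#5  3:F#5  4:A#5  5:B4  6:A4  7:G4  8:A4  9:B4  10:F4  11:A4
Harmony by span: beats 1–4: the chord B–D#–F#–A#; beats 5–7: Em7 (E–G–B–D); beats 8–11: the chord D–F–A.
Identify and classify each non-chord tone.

The harmony at that moment is B major seventh chord (B, D#, F#, A#); G#5 is not a chord tone.
It is approached by step up from F#5 and left by step down to F#5.
Step away and step back to the same note — a neighbor tone (upper neighbor).
The harmony at that moment is E minor seventh chord (E, G, B, D); A4 is not a chord tone.
It is approached by step down from B4 and left by step down to G4.
Step in, step out in the same direction — a passing tone.
The harmony at that moment is D minor triad (D, F, A); B4 is not a chord tone.
It is approached by step up from A4 and left by leap down to F4.
Step in, leap out — an escape tone.

G#5 (beat 2) — neighbor tone; A4 (beat 6) — passing tone; B4 (beat 9) — escape tone.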